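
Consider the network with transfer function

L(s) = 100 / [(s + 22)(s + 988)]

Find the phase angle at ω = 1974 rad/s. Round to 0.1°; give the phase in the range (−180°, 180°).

At s = jω = j1974:
pole (s+22): 22 + j1974 → |·| = √(22²+1974²) = √3897160 ≈ 1974.1, ∠ = arctan(1974/22) ≈ 89.36°
pole (s+988): 988 + j1974 → |·| = √(988²+1974²) = √4872820 ≈ 2207.4, ∠ = arctan(1974/988) ≈ 63.41°
∠L = 0.00° − 152.77° = -152.77°

-152.8°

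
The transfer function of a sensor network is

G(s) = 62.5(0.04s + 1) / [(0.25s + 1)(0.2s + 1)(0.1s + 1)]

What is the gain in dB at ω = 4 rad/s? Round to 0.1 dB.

At ω = 4 rad/s:
zero (1 + j4·0.04) = 1 + j0.16 → |·| ≈ 1.0127, ∠ ≈ 9.09°
pole (1 + j4·0.25) = 1 + j1 → |·| ≈ 1.4142, ∠ ≈ 45.00°
pole (1 + j4·0.2) = 1 + j0.8 → |·| ≈ 1.2806, ∠ ≈ 38.66°
pole (1 + j4·0.1) = 1 + j0.4 → |·| ≈ 1.077, ∠ ≈ 21.80°
|G| = 62.5 · 1.0127 / (1.4142 · 1.2806 · 1.077) ≈ 32.45
Gain = 20 log₁₀(32.45) ≈ 30.22 dB

30.2 dB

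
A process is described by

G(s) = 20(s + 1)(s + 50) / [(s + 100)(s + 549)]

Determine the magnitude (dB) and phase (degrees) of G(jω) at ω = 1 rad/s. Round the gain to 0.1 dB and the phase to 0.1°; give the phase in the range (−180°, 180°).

At s = jω = j1:
zero (s+1): 1 + j1 → |·| = √(1²+1²) = √2 ≈ 1.4142, ∠ = arctan(1/1) ≈ 45.00°
zero (s+50): 50 + j1 → |·| = √(50²+1²) = √2501 ≈ 50.01, ∠ = arctan(1/50) ≈ 1.15°
pole (s+100): 100 + j1 → |·| = √(100²+1²) = √10001 ≈ 100, ∠ = arctan(1/100) ≈ 0.57°
pole (s+549): 549 + j1 → |·| = √(549²+1²) = √301402 ≈ 549, ∠ = arctan(1/549) ≈ 0.10°
|G| = 20 · 70.724 / 54900 ≈ 0.025765
Gain = 20 log₁₀(0.025765) ≈ -31.78 dB
∠G = 46.15° − 0.67° = 45.48°

-31.8 dB, 45.5°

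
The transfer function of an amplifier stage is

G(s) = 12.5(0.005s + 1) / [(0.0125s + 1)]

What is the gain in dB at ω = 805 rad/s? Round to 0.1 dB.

14.2 dB

At ω = 805 rad/s:
zero (1 + j805·0.005) = 1 + j4.025 → |·| ≈ 4.1474, ∠ ≈ 76.05°
pole (1 + j805·0.0125) = 1 + j10.0625 → |·| ≈ 10.112, ∠ ≈ 84.32°
|G| = 12.5 · 4.1474 / (10.112) ≈ 5.1268
Gain = 20 log₁₀(5.1268) ≈ 14.20 dB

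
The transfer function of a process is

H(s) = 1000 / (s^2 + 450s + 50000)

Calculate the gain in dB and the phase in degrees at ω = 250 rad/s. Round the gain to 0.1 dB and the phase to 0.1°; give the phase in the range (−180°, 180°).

Substitute s = j250:
Numerator: 1000 = 1000 + j0
Denominator: (j250)^2 + 450(j250) + 50000 = -12500 + j112500
|N| = √(1000² + 0²) ≈ 1000, ∠N ≈ 0.00°
|D| = √(12500² + 112500²) ≈ 1.1319e+05, ∠D ≈ 96.34°
|H| = 1000 / 1.1319e+05 ≈ 0.0088347
Gain = 20 log₁₀(0.0088347) ≈ -41.08 dB
∠H = 0.00° − 96.34° = -96.34°

-41.1 dB, -96.3°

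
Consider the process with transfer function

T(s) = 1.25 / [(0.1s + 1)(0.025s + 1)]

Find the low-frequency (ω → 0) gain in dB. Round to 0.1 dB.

1.9 dB

T(0) = 1.25 · 1 / 1 = 1.25
20 log₁₀(1.25) ≈ 1.94 dB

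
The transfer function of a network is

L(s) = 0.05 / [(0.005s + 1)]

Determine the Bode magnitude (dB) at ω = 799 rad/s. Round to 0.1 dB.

-38.3 dB

At ω = 799 rad/s:
pole (1 + j799·0.005) = 1 + j3.995 → |·| ≈ 4.1183, ∠ ≈ 75.95°
|L| = 0.05 · 1 / (4.1183) ≈ 0.012141
Gain = 20 log₁₀(0.012141) ≈ -38.31 dB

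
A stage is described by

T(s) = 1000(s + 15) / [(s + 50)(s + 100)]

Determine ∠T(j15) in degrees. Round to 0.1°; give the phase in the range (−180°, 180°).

19.8°

At s = jω = j15:
zero (s+15): 15 + j15 → |·| = √(15²+15²) = √450 ≈ 21.213, ∠ = arctan(15/15) ≈ 45.00°
pole (s+50): 50 + j15 → |·| = √(50²+15²) = √2725 ≈ 52.202, ∠ = arctan(15/50) ≈ 16.70°
pole (s+100): 100 + j15 → |·| = √(100²+15²) = √10225 ≈ 101.12, ∠ = arctan(15/100) ≈ 8.53°
∠T = 45.00° − 25.23° = 19.77°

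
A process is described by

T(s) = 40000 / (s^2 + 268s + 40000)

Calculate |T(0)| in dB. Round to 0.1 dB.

0.0 dB

T(0) = 40000 / 40000 = 1
20 log₁₀(1) ≈ 0.00 dB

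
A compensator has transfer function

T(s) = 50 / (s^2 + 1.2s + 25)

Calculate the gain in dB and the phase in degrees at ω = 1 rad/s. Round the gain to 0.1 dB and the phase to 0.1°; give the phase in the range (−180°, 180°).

6.4 dB, -2.9°

At s = jω = j1:
quadratic: (j1)² + 1.2·j1 + 25 = 24 + j1.2 → |·| ≈ 24.03, ∠ ≈ 2.86°
|T| = 50 / 24.03 ≈ 2.0807
Gain = 20 log₁₀(2.0807) ≈ 6.36 dB
∠T = 0.00° − 2.86° = -2.86°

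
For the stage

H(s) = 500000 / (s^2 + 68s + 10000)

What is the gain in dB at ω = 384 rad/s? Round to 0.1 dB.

11.1 dB

At s = jω = j384:
quadratic: (j384)² + 68·j384 + 10000 = -137456 + j26112 → |·| ≈ 1.3991e+05, ∠ ≈ 169.24°
|H| = 500000 / 1.3991e+05 ≈ 3.5737
Gain = 20 log₁₀(3.5737) ≈ 11.06 dB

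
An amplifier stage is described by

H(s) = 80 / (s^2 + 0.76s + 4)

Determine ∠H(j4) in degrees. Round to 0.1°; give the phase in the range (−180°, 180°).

At s = jω = j4:
quadratic: (j4)² + 0.76·j4 + 4 = -12 + j3.04 → |·| ≈ 12.379, ∠ ≈ 165.78°
∠H = 0.00° − 165.78° = -165.78°

-165.8°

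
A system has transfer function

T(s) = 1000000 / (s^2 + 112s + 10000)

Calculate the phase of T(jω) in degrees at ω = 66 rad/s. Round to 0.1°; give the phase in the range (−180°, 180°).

-52.6°

At s = jω = j66:
quadratic: (j66)² + 112·j66 + 10000 = 5644 + j7392 → |·| ≈ 9300.3, ∠ ≈ 52.64°
∠T = 0.00° − 52.64° = -52.64°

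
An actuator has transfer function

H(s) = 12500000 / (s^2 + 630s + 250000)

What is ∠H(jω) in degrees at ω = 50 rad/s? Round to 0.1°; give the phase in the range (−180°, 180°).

-7.3°

At s = jω = j50:
quadratic: (j50)² + 630·j50 + 250000 = 247500 + j31500 → |·| ≈ 2.495e+05, ∠ ≈ 7.25°
∠H = 0.00° − 7.25° = -7.25°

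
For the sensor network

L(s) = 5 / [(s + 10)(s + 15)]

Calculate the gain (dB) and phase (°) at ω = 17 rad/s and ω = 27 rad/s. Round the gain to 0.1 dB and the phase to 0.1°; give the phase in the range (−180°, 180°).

At s = jω = j17:
pole (s+10): 10 + j17 → |·| = √(10²+17²) = √389 ≈ 19.723, ∠ = arctan(17/10) ≈ 59.53°
pole (s+15): 15 + j17 → |·| = √(15²+17²) = √514 ≈ 22.672, ∠ = arctan(17/15) ≈ 48.58°
|L| = 5 / 447.16 ≈ 0.011182
Gain = 20 log₁₀(0.011182) ≈ -39.03 dB
∠L = 0.00° − 108.11° = -108.11°

At s = jω = j27:
pole (s+10): 10 + j27 → |·| = √(10²+27²) = √829 ≈ 28.792, ∠ = arctan(27/10) ≈ 69.68°
pole (s+15): 15 + j27 → |·| = √(15²+27²) = √954 ≈ 30.887, ∠ = arctan(27/15) ≈ 60.95°
|L| = 5 / 889.3 ≈ 0.0056224
Gain = 20 log₁₀(0.0056224) ≈ -45.00 dB
∠L = 0.00° − 130.63° = -130.63°

ω = 17: -39.0 dB, -108.1°; ω = 27: -45.0 dB, -130.6°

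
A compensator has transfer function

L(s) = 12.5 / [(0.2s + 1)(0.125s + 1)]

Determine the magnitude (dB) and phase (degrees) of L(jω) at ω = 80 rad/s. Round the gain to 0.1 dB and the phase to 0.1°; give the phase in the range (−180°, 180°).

-22.2 dB, -170.7°

At ω = 80 rad/s:
pole (1 + j80·0.2) = 1 + j16 → |·| ≈ 16.031, ∠ ≈ 86.42°
pole (1 + j80·0.125) = 1 + j10 → |·| ≈ 10.05, ∠ ≈ 84.29°
|L| = 12.5 · 1 / (16.031 · 10.05) ≈ 0.077586
Gain = 20 log₁₀(0.077586) ≈ -22.20 dB
∠L = (0°) − (86.42° + 84.29°) = -170.71°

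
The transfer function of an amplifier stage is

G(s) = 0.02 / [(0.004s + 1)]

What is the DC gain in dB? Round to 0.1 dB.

G(0) = 0.02 · 1 / 1 = 0.02
20 log₁₀(0.02) ≈ -33.98 dB

-34.0 dB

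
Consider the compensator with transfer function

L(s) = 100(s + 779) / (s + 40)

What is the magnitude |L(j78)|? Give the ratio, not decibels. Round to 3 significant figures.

893

At s = jω = j78:
zero (s+779): 779 + j78 → |·| = √(779²+78²) = √612925 ≈ 782.9, ∠ = arctan(78/779) ≈ 5.72°
pole (s+40): 40 + j78 → |·| = √(40²+78²) = √7684 ≈ 87.658, ∠ = arctan(78/40) ≈ 62.85°
|L| = 100 · 782.9 / 87.658 ≈ 893.13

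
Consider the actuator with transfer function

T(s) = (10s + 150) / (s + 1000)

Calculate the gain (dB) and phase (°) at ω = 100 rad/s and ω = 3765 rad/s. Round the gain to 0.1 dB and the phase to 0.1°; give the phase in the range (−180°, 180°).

ω = 100: 0.1 dB, 75.8°; ω = 3765: 19.7 dB, 14.6°

Substitute s = j100:
Numerator: 10(j100) + 150 = 150 + j1000
Denominator: (j100) + 1000 = 1000 + j100
|N| = √(150² + 1000²) ≈ 1011.2, ∠N ≈ 81.47°
|D| = √(1000² + 100²) ≈ 1005, ∠D ≈ 5.71°
|T| = 1011.2 / 1005 ≈ 1.0062
Gain = 20 log₁₀(1.0062) ≈ 0.05 dB
∠T = 81.47° − 5.71° = 75.76°

Substitute s = j3765:
Numerator: 10(j3765) + 150 = 150 + j37650
Denominator: (j3765) + 1000 = 1000 + j3765
|N| = √(150² + 37650²) ≈ 37650, ∠N ≈ 89.77°
|D| = √(1000² + 3765²) ≈ 3895.5, ∠D ≈ 75.13°
|T| = 37650 / 3895.5 ≈ 9.665
Gain = 20 log₁₀(9.665) ≈ 19.70 dB
∠T = 89.77° − 75.13° = 14.64°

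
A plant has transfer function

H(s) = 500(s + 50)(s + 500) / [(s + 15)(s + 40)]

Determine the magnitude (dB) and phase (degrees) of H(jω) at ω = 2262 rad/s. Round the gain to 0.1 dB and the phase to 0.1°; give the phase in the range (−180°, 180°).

At s = jω = j2262:
zero (s+50): 50 + j2262 → |·| = √(50²+2262²) = √5119144 ≈ 2262.6, ∠ = arctan(2262/50) ≈ 88.73°
zero (s+500): 500 + j2262 → |·| = √(500²+2262²) = √5366644 ≈ 2316.6, ∠ = arctan(2262/500) ≈ 77.54°
pole (s+15): 15 + j2262 → |·| = √(15²+2262²) = √5116869 ≈ 2262, ∠ = arctan(2262/15) ≈ 89.62°
pole (s+40): 40 + j2262 → |·| = √(40²+2262²) = √5118244 ≈ 2262.4, ∠ = arctan(2262/40) ≈ 88.99°
|H| = 500 · 5.2415e+06 / 5.1175e+06 ≈ 512.12
Gain = 20 log₁₀(512.12) ≈ 54.19 dB
∠H = 166.27° − 178.61° = -12.34°

54.2 dB, -12.3°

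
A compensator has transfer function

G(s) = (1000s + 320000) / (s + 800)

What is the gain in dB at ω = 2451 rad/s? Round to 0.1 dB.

Substitute s = j2451:
Numerator: 1000(j2451) + 320000 = 320000 + j2451000
Denominator: (j2451) + 800 = 800 + j2451
|N| = √(320000² + 2451000²) ≈ 2.4718e+06, ∠N ≈ 82.56°
|D| = √(800² + 2451²) ≈ 2578.3, ∠D ≈ 71.92°
|G| = 2.4718e+06 / 2578.3 ≈ 958.69
Gain = 20 log₁₀(958.69) ≈ 59.63 dB

59.6 dB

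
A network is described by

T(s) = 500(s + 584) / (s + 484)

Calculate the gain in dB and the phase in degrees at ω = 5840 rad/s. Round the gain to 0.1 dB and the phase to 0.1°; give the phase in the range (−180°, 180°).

54.0 dB, -1.0°

At s = jω = j5840:
zero (s+584): 584 + j5840 → |·| = √(584²+5840²) = √34446656 ≈ 5869.1, ∠ = arctan(5840/584) ≈ 84.29°
pole (s+484): 484 + j5840 → |·| = √(484²+5840²) = √34339856 ≈ 5860, ∠ = arctan(5840/484) ≈ 85.26°
|T| = 500 · 5869.1 / 5860 ≈ 500.78
Gain = 20 log₁₀(500.78) ≈ 53.99 dB
∠T = 84.29° − 85.26° = -0.97°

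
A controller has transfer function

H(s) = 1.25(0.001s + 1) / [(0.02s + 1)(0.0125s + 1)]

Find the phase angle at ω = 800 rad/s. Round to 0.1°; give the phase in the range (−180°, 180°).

At ω = 800 rad/s:
zero (1 + j800·0.001) = 1 + j0.8 → |·| ≈ 1.2806, ∠ ≈ 38.66°
pole (1 + j800·0.02) = 1 + j16 → |·| ≈ 16.031, ∠ ≈ 86.42°
pole (1 + j800·0.0125) = 1 + j10 → |·| ≈ 10.05, ∠ ≈ 84.29°
∠H = (38.66°) − (86.42° + 84.29°) = -132.05°

-132.1°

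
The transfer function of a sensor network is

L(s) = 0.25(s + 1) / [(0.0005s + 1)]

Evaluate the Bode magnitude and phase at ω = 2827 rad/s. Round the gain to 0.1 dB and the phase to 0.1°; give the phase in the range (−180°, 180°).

52.2 dB, 35.3°

At ω = 2827 rad/s:
zero (1 + j2827·1) = 1 + j2827 → |·| ≈ 2827, ∠ ≈ 89.98°
pole (1 + j2827·0.0005) = 1 + j1.4135 → |·| ≈ 1.7315, ∠ ≈ 54.72°
|L| = 0.25 · 2827 / (1.7315) ≈ 408.17
Gain = 20 log₁₀(408.17) ≈ 52.22 dB
∠L = (89.98°) − (54.72°) = 35.26°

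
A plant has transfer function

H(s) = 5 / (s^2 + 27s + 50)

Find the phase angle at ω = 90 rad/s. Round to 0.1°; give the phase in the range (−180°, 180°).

Substitute s = j90:
Numerator: 5 = 5 + j0
Denominator: (j90)^2 + 27(j90) + 50 = -8050 + j2430
|N| = √(5² + 0²) ≈ 5, ∠N ≈ 0.00°
|D| = √(8050² + 2430²) ≈ 8408.8, ∠D ≈ 163.20°
∠H = 0.00° − 163.20° = -163.20°

-163.2°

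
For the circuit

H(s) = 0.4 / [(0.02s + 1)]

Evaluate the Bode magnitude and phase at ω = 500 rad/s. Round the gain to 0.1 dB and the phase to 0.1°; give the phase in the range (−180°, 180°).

-28.0 dB, -84.3°

At ω = 500 rad/s:
pole (1 + j500·0.02) = 1 + j10 → |·| ≈ 10.05, ∠ ≈ 84.29°
|H| = 0.4 · 1 / (10.05) ≈ 0.039801
Gain = 20 log₁₀(0.039801) ≈ -28.00 dB
∠H = (0°) − (84.29°) = -84.29°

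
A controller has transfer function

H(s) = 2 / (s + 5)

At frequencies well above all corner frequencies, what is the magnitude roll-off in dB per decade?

Each pole contributes −20 dB/decade at high frequency; each zero contributes +20 dB/decade.
Net: 0 zero(s) − 1 pole(s) → -20 dB/decade.

-20 dB/decade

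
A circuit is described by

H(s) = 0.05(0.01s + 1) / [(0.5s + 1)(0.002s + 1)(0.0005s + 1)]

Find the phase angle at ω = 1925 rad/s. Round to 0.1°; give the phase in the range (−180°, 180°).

-122.3°

At ω = 1925 rad/s:
zero (1 + j1925·0.01) = 1 + j19.25 → |·| ≈ 19.276, ∠ ≈ 87.03°
pole (1 + j1925·0.5) = 1 + j962.5 → |·| ≈ 962.5, ∠ ≈ 89.94°
pole (1 + j1925·0.002) = 1 + j3.85 → |·| ≈ 3.9778, ∠ ≈ 75.44°
pole (1 + j1925·0.0005) = 1 + j0.9625 → |·| ≈ 1.388, ∠ ≈ 43.91°
∠H = (87.03°) − (89.94° + 75.44° + 43.91°) = -122.26°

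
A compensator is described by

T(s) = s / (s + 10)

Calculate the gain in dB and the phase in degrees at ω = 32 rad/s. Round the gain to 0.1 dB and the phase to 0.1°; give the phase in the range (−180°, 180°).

-0.4 dB, 17.4°

At s = jω = j32:
zero at origin: s = j32 → |·| = 32, ∠ = 90.00°
pole (s+10): 10 + j32 → |·| = √(10²+32²) = √1124 ≈ 33.526, ∠ = arctan(32/10) ≈ 72.65°
|T| = 1 · 32 / 33.526 ≈ 0.95448
Gain = 20 log₁₀(0.95448) ≈ -0.40 dB
∠T = 90.00° − 72.65° = 17.35°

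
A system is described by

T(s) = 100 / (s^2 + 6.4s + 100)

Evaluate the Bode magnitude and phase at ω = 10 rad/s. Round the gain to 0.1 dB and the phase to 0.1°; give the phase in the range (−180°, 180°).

At s = jω = j10:
quadratic: (j10)² + 6.4·j10 + 100 = 0 + j64 → |·| ≈ 64, ∠ ≈ 90.00°
|T| = 100 / 64 ≈ 1.5625
Gain = 20 log₁₀(1.5625) ≈ 3.88 dB
∠T = 0.00° − 90.00° = -90.00°

3.9 dB, -90.0°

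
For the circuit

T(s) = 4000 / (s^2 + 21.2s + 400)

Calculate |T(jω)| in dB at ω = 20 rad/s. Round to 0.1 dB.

At s = jω = j20:
quadratic: (j20)² + 21.2·j20 + 400 = 0 + j424 → |·| ≈ 424, ∠ ≈ 90.00°
|T| = 4000 / 424 ≈ 9.434
Gain = 20 log₁₀(9.434) ≈ 19.49 dB

19.5 dB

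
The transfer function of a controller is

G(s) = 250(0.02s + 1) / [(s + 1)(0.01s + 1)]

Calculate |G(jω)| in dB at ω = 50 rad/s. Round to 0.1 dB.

At ω = 50 rad/s:
zero (1 + j50·0.02) = 1 + j1 → |·| ≈ 1.4142, ∠ ≈ 45.00°
pole (1 + j50·1) = 1 + j50 → |·| ≈ 50.01, ∠ ≈ 88.85°
pole (1 + j50·0.01) = 1 + j0.5 → |·| ≈ 1.118, ∠ ≈ 26.57°
|G| = 250 · 1.4142 / (50.01 · 1.118) ≈ 6.3234
Gain = 20 log₁₀(6.3234) ≈ 16.02 dB

16.0 dB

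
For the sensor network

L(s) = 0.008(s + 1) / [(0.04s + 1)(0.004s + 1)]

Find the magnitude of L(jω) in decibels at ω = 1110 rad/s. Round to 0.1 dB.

At ω = 1110 rad/s:
zero (1 + j1110·1) = 1 + j1110 → |·| ≈ 1110, ∠ ≈ 89.95°
pole (1 + j1110·0.04) = 1 + j44.4 → |·| ≈ 44.411, ∠ ≈ 88.71°
pole (1 + j1110·0.004) = 1 + j4.44 → |·| ≈ 4.5512, ∠ ≈ 77.31°
|L| = 0.008 · 1110 / (44.411 · 4.5512) ≈ 0.043934
Gain = 20 log₁₀(0.043934) ≈ -27.14 dB

-27.1 dB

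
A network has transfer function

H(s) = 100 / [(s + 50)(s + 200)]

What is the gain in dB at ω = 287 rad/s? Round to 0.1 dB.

-60.2 dB

At s = jω = j287:
pole (s+50): 50 + j287 → |·| = √(50²+287²) = √84869 ≈ 291.32, ∠ = arctan(287/50) ≈ 80.12°
pole (s+200): 200 + j287 → |·| = √(200²+287²) = √122369 ≈ 349.81, ∠ = arctan(287/200) ≈ 55.13°
|H| = 100 / 1.0191e+05 ≈ 0.00098126
Gain = 20 log₁₀(0.00098126) ≈ -60.16 dB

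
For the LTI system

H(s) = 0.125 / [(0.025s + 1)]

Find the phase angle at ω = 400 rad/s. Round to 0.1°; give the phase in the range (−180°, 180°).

-84.3°

At ω = 400 rad/s:
pole (1 + j400·0.025) = 1 + j10 → |·| ≈ 10.05, ∠ ≈ 84.29°
∠H = (0°) − (84.29°) = -84.29°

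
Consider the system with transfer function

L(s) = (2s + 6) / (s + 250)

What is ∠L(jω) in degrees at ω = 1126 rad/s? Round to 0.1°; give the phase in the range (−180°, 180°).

12.4°

Substitute s = j1126:
Numerator: 2(j1126) + 6 = 6 + j2252
Denominator: (j1126) + 250 = 250 + j1126
|N| = √(6² + 2252²) ≈ 2252, ∠N ≈ 89.85°
|D| = √(250² + 1126²) ≈ 1153.4, ∠D ≈ 77.48°
∠L = 89.85° − 77.48° = 12.37°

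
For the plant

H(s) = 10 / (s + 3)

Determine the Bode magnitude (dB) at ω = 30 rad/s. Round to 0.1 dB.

-9.6 dB

Substitute s = j30:
Numerator: 10 = 10 + j0
Denominator: (j30) + 3 = 3 + j30
|N| = √(10² + 0²) ≈ 10, ∠N ≈ 0.00°
|D| = √(3² + 30²) ≈ 30.15, ∠D ≈ 84.29°
|H| = 10 / 30.15 ≈ 0.33167
Gain = 20 log₁₀(0.33167) ≈ -9.59 dB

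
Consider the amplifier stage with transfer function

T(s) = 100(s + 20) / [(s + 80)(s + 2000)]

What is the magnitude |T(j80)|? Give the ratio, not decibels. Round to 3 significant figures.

At s = jω = j80:
zero (s+20): 20 + j80 → |·| = √(20²+80²) = √6800 ≈ 82.462, ∠ = arctan(80/20) ≈ 75.96°
pole (s+80): 80 + j80 → |·| = √(80²+80²) = √12800 ≈ 113.14, ∠ = arctan(80/80) ≈ 45.00°
pole (s+2000): 2000 + j80 → |·| = √(2000²+80²) = √4006400 ≈ 2001.6, ∠ = arctan(80/2000) ≈ 2.29°
|T| = 100 · 82.462 / 2.2646e+05 ≈ 0.036413

0.0364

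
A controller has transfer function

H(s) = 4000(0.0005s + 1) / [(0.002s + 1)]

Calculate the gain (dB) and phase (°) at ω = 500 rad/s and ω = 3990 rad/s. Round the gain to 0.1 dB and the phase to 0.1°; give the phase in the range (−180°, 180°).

At ω = 500 rad/s:
zero (1 + j500·0.0005) = 1 + j0.25 → |·| ≈ 1.0308, ∠ ≈ 14.04°
pole (1 + j500·0.002) = 1 + j1 → |·| ≈ 1.4142, ∠ ≈ 45.00°
|H| = 4000 · 1.0308 / (1.4142) ≈ 2915.6
Gain = 20 log₁₀(2915.6) ≈ 69.29 dB
∠H = (14.04°) − (45.00°) = -30.96°

At ω = 3990 rad/s:
zero (1 + j3990·0.0005) = 1 + j1.995 → |·| ≈ 2.2316, ∠ ≈ 63.38°
pole (1 + j3990·0.002) = 1 + j7.98 → |·| ≈ 8.0424, ∠ ≈ 82.86°
|H| = 4000 · 2.2316 / (8.0424) ≈ 1109.9
Gain = 20 log₁₀(1109.9) ≈ 60.91 dB
∠H = (63.38°) − (82.86°) = -19.48°

ω = 500: 69.3 dB, -31.0°; ω = 3990: 60.9 dB, -19.5°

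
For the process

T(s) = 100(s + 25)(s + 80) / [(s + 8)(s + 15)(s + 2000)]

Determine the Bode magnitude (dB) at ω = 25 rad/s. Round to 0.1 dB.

At s = jω = j25:
zero (s+25): 25 + j25 → |·| = √(25²+25²) = √1250 ≈ 35.355, ∠ = arctan(25/25) ≈ 45.00°
zero (s+80): 80 + j25 → |·| = √(80²+25²) = √7025 ≈ 83.815, ∠ = arctan(25/80) ≈ 17.35°
pole (s+8): 8 + j25 → |·| = √(8²+25²) = √689 ≈ 26.249, ∠ = arctan(25/8) ≈ 72.26°
pole (s+15): 15 + j25 → |·| = √(15²+25²) = √850 ≈ 29.155, ∠ = arctan(25/15) ≈ 59.04°
pole (s+2000): 2000 + j25 → |·| = √(2000²+25²) = √4000625 ≈ 2000.2, ∠ = arctan(25/2000) ≈ 0.72°
|T| = 100 · 2963.3 / 1.5307e+06 ≈ 0.19359
Gain = 20 log₁₀(0.19359) ≈ -14.26 dB

-14.3 dB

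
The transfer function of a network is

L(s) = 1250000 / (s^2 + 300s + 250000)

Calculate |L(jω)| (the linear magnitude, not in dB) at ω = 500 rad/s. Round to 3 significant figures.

At s = jω = j500:
quadratic: (j500)² + 300·j500 + 250000 = 0 + j150000 → |·| ≈ 1.5e+05, ∠ ≈ 90.00°
|L| = 1250000 / 1.5e+05 ≈ 8.3333

8.33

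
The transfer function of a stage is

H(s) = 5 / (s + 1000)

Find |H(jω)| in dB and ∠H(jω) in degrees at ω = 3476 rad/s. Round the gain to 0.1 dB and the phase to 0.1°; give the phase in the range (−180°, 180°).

Substitute s = j3476:
Numerator: 5 = 5 + j0
Denominator: (j3476) + 1000 = 1000 + j3476
|N| = √(5² + 0²) ≈ 5, ∠N ≈ 0.00°
|D| = √(1000² + 3476²) ≈ 3617, ∠D ≈ 73.95°
|H| = 5 / 3617 ≈ 0.0013824
Gain = 20 log₁₀(0.0013824) ≈ -57.19 dB
∠H = 0.00° − 73.95° = -73.95°

-57.2 dB, -74.0°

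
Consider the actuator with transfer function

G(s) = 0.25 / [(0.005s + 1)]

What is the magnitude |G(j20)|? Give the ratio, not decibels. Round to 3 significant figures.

At ω = 20 rad/s:
pole (1 + j20·0.005) = 1 + j0.1 → |·| ≈ 1.005, ∠ ≈ 5.71°
|G| = 0.25 · 1 / (1.005) ≈ 0.24876

0.249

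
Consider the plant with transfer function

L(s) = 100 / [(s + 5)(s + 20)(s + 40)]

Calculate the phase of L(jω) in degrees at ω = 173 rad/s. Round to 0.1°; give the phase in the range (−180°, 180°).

At s = jω = j173:
pole (s+5): 5 + j173 → |·| = √(5²+173²) = √29954 ≈ 173.07, ∠ = arctan(173/5) ≈ 88.34°
pole (s+20): 20 + j173 → |·| = √(20²+173²) = √30329 ≈ 174.15, ∠ = arctan(173/20) ≈ 83.41°
pole (s+40): 40 + j173 → |·| = √(40²+173²) = √31529 ≈ 177.56, ∠ = arctan(173/40) ≈ 76.98°
∠L = 0.00° − 248.73° = -248.73° ≡ 111.27° (principal value)

111.3°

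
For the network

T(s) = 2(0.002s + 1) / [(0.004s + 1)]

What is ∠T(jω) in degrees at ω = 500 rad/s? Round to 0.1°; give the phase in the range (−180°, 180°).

At ω = 500 rad/s:
zero (1 + j500·0.002) = 1 + j1 → |·| ≈ 1.4142, ∠ ≈ 45.00°
pole (1 + j500·0.004) = 1 + j2 → |·| ≈ 2.2361, ∠ ≈ 63.43°
∠T = (45.00°) − (63.43°) = -18.43°

-18.4°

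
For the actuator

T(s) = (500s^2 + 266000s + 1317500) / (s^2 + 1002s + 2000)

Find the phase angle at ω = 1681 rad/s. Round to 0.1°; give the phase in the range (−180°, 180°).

Substitute s = j1681:
Numerator: 500(j1681)^2 + 266000(j1681) + 1317500 = -1411563000 + j447146000
Denominator: (j1681)^2 + 1002(j1681) + 2000 = -2823761 + j1684362
|N| = √(1411563000² + 447146000²) ≈ 1.4807e+09, ∠N ≈ 162.42°
|D| = √(2823761² + 1684362²) ≈ 3.288e+06, ∠D ≈ 149.18°
∠T = 162.42° − 149.18° = 13.24°

13.2°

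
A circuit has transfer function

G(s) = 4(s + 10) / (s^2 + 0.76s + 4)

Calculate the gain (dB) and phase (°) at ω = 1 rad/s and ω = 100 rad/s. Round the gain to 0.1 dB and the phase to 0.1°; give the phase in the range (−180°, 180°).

At s = jω = j1:
zero (s+10): 10 + j1 → |·| = √(10²+1²) = √101 ≈ 10.05, ∠ = arctan(1/10) ≈ 5.71°
quadratic: (j1)² + 0.76·j1 + 4 = 3 + j0.76 → |·| ≈ 3.0948, ∠ ≈ 14.22°
|G| = 4 · 10.05 / 3.0948 ≈ 12.99
Gain = 20 log₁₀(12.99) ≈ 22.27 dB
∠G = 5.71° − 14.22° = -8.51°

At s = jω = j100:
zero (s+10): 10 + j100 → |·| = √(10²+100²) = √10100 ≈ 100.5, ∠ = arctan(100/10) ≈ 84.29°
quadratic: (j100)² + 0.76·j100 + 4 = -9996 + j76 → |·| ≈ 9996.3, ∠ ≈ 179.56°
|G| = 4 · 100.5 / 9996.3 ≈ 0.040215
Gain = 20 log₁₀(0.040215) ≈ -27.91 dB
∠G = 84.29° − 179.56° = -95.27°

ω = 1: 22.3 dB, -8.5°; ω = 100: -27.9 dB, -95.3°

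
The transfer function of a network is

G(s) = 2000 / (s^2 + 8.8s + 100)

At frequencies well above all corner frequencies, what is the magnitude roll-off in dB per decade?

Each pole contributes −20 dB/decade at high frequency; each zero contributes +20 dB/decade.
Net: 0 zero(s) − 2 pole(s) → -40 dB/decade.

-40 dB/decade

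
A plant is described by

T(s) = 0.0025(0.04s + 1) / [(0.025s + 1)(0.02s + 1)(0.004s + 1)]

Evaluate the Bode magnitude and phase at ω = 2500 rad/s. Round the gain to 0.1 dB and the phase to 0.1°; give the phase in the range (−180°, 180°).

At ω = 2500 rad/s:
zero (1 + j2500·0.04) = 1 + j100 → |·| ≈ 100, ∠ ≈ 89.43°
pole (1 + j2500·0.025) = 1 + j62.5 → |·| ≈ 62.508, ∠ ≈ 89.08°
pole (1 + j2500·0.02) = 1 + j50 → |·| ≈ 50.01, ∠ ≈ 88.85°
pole (1 + j2500·0.004) = 1 + j10 → |·| ≈ 10.05, ∠ ≈ 84.29°
|T| = 0.0025 · 100 / (62.508 · 50.01 · 10.05) ≈ 7.9576e-06
Gain = 20 log₁₀(7.9576e-06) ≈ -101.98 dB
∠T = (89.43°) − (89.08° + 88.85° + 84.29°) = -172.79°

-102.0 dB, -172.8°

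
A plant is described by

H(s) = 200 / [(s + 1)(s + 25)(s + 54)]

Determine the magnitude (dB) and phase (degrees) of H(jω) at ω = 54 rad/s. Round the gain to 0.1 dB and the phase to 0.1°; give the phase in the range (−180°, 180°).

-61.8 dB, 160.9°

At s = jω = j54:
pole (s+1): 1 + j54 → |·| = √(1²+54²) = √2917 ≈ 54.009, ∠ = arctan(54/1) ≈ 88.94°
pole (s+25): 25 + j54 → |·| = √(25²+54²) = √3541 ≈ 59.506, ∠ = arctan(54/25) ≈ 65.16°
pole (s+54): 54 + j54 → |·| = √(54²+54²) = √5832 ≈ 76.368, ∠ = arctan(54/54) ≈ 45.00°
|H| = 200 / 2.4544e+05 ≈ 0.00081486
Gain = 20 log₁₀(0.00081486) ≈ -61.78 dB
∠H = 0.00° − 199.10° = -199.10° ≡ 160.90° (principal value)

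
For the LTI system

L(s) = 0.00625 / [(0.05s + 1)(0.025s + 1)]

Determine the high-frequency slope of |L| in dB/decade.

-40 dB/decade

Each pole contributes −20 dB/decade at high frequency; each zero contributes +20 dB/decade.
Net: 0 zero(s) − 2 pole(s) → -40 dB/decade.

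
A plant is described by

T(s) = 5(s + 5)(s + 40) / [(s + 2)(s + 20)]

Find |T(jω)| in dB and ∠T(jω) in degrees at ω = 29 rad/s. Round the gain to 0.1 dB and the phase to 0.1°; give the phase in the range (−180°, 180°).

17.0 dB, -25.3°

At s = jω = j29:
zero (s+5): 5 + j29 → |·| = √(5²+29²) = √866 ≈ 29.428, ∠ = arctan(29/5) ≈ 80.22°
zero (s+40): 40 + j29 → |·| = √(40²+29²) = √2441 ≈ 49.406, ∠ = arctan(29/40) ≈ 35.94°
pole (s+2): 2 + j29 → |·| = √(2²+29²) = √845 ≈ 29.069, ∠ = arctan(29/2) ≈ 86.05°
pole (s+20): 20 + j29 → |·| = √(20²+29²) = √1241 ≈ 35.228, ∠ = arctan(29/20) ≈ 55.41°
|T| = 5 · 1453.9 / 1024 ≈ 7.0991
Gain = 20 log₁₀(7.0991) ≈ 17.02 dB
∠T = 116.16° − 141.46° = -25.30°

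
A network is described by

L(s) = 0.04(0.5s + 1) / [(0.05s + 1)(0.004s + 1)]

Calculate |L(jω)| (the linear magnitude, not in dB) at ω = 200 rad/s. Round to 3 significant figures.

At ω = 200 rad/s:
zero (1 + j200·0.5) = 1 + j100 → |·| ≈ 100, ∠ ≈ 89.43°
pole (1 + j200·0.05) = 1 + j10 → |·| ≈ 10.05, ∠ ≈ 84.29°
pole (1 + j200·0.004) = 1 + j0.8 → |·| ≈ 1.2806, ∠ ≈ 38.66°
|L| = 0.04 · 100 / (10.05 · 1.2806) ≈ 0.3108

0.311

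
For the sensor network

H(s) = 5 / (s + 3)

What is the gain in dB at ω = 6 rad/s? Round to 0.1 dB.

Substitute s = j6:
Numerator: 5 = 5 + j0
Denominator: (j6) + 3 = 3 + j6
|N| = √(5² + 0²) ≈ 5, ∠N ≈ 0.00°
|D| = √(3² + 6²) ≈ 6.7082, ∠D ≈ 63.43°
|H| = 5 / 6.7082 ≈ 0.74536
Gain = 20 log₁₀(0.74536) ≈ -2.55 dB

-2.6 dB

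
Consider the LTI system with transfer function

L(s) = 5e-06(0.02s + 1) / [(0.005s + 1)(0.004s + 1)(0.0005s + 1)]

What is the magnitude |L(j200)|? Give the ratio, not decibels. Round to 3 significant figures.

1.13e-05

At ω = 200 rad/s:
zero (1 + j200·0.02) = 1 + j4 → |·| ≈ 4.1231, ∠ ≈ 75.96°
pole (1 + j200·0.005) = 1 + j1 → |·| ≈ 1.4142, ∠ ≈ 45.00°
pole (1 + j200·0.004) = 1 + j0.8 → |·| ≈ 1.2806, ∠ ≈ 38.66°
pole (1 + j200·0.0005) = 1 + j0.1 → |·| ≈ 1.005, ∠ ≈ 5.71°
|L| = 5e-06 · 4.1231 / (1.4142 · 1.2806 · 1.005) ≈ 1.1327e-05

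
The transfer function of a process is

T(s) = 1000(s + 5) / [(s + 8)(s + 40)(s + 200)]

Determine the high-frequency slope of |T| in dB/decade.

Each pole contributes −20 dB/decade at high frequency; each zero contributes +20 dB/decade.
Net: 1 zero(s) − 3 pole(s) → -40 dB/decade.

-40 dB/decade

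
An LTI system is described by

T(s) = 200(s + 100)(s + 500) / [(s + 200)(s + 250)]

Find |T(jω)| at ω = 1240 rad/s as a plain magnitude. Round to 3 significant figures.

209

At s = jω = j1240:
zero (s+100): 100 + j1240 → |·| = √(100²+1240²) = √1547600 ≈ 1244, ∠ = arctan(1240/100) ≈ 85.39°
zero (s+500): 500 + j1240 → |·| = √(500²+1240²) = √1787600 ≈ 1337, ∠ = arctan(1240/500) ≈ 68.04°
pole (s+200): 200 + j1240 → |·| = √(200²+1240²) = √1577600 ≈ 1256, ∠ = arctan(1240/200) ≈ 80.84°
pole (s+250): 250 + j1240 → |·| = √(250²+1240²) = √1600100 ≈ 1265, ∠ = arctan(1240/250) ≈ 78.60°
|T| = 200 · 1.6632e+06 / 1.5888e+06 ≈ 209.37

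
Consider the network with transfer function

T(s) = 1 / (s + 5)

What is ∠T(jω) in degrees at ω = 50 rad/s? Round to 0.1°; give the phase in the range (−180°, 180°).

Substitute s = j50:
Numerator: 1 = 1 + j0
Denominator: (j50) + 5 = 5 + j50
|N| = √(1² + 0²) ≈ 1, ∠N ≈ 0.00°
|D| = √(5² + 50²) ≈ 50.249, ∠D ≈ 84.29°
∠T = 0.00° − 84.29° = -84.29°

-84.3°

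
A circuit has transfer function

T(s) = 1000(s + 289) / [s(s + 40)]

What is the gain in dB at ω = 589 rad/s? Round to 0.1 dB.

At s = jω = j589:
zero (s+289): 289 + j589 → |·| = √(289²+589²) = √430442 ≈ 656.08, ∠ = arctan(589/289) ≈ 63.86°
pole (s+40): 40 + j589 → |·| = √(40²+589²) = √348521 ≈ 590.36, ∠ = arctan(589/40) ≈ 86.11°
pole at origin: |s| = 589, ∠ = 90.00° (in denominator)
|T| = 1000 · 656.08 / 3.4772e+05 ≈ 1.8868
Gain = 20 log₁₀(1.8868) ≈ 5.51 dB

5.5 dB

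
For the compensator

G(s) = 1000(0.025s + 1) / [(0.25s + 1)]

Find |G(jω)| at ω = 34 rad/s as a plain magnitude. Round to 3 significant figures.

At ω = 34 rad/s:
zero (1 + j34·0.025) = 1 + j0.85 → |·| ≈ 1.3124, ∠ ≈ 40.36°
pole (1 + j34·0.25) = 1 + j8.5 → |·| ≈ 8.5586, ∠ ≈ 83.29°
|G| = 1000 · 1.3124 / (8.5586) ≈ 153.34

153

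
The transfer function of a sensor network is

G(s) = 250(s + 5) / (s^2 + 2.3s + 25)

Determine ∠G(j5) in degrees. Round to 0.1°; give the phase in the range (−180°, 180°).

-45.0°

At s = jω = j5:
zero (s+5): 5 + j5 → |·| = √(5²+5²) = √50 ≈ 7.0711, ∠ = arctan(5/5) ≈ 45.00°
quadratic: (j5)² + 2.3·j5 + 25 = 0 + j11.5 → |·| ≈ 11.5, ∠ ≈ 90.00°
∠G = 45.00° − 90.00° = -45.00°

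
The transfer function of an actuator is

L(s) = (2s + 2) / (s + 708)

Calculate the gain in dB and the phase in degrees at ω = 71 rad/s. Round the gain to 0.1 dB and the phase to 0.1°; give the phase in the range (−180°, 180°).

Substitute s = j71:
Numerator: 2(j71) + 2 = 2 + j142
Denominator: (j71) + 708 = 708 + j71
|N| = √(2² + 142²) ≈ 142.01, ∠N ≈ 89.19°
|D| = √(708² + 71²) ≈ 711.55, ∠D ≈ 5.73°
|L| = 142.01 / 711.55 ≈ 0.19958
Gain = 20 log₁₀(0.19958) ≈ -14.00 dB
∠L = 89.19° − 5.73° = 83.46°

-14.0 dB, 83.5°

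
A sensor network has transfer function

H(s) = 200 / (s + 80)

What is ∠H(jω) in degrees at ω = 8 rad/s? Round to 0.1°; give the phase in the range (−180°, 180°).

-5.7°

Substitute s = j8:
Numerator: 200 = 200 + j0
Denominator: (j8) + 80 = 80 + j8
|N| = √(200² + 0²) ≈ 200, ∠N ≈ 0.00°
|D| = √(80² + 8²) ≈ 80.399, ∠D ≈ 5.71°
∠H = 0.00° − 5.71° = -5.71°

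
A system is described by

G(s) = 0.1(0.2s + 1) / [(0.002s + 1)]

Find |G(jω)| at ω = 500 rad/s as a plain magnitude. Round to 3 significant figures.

At ω = 500 rad/s:
zero (1 + j500·0.2) = 1 + j100 → |·| ≈ 100, ∠ ≈ 89.43°
pole (1 + j500·0.002) = 1 + j1 → |·| ≈ 1.4142, ∠ ≈ 45.00°
|G| = 0.1 · 100 / (1.4142) ≈ 7.0711

7.07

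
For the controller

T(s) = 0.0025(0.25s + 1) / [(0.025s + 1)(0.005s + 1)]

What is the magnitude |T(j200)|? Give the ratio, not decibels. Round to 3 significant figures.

At ω = 200 rad/s:
zero (1 + j200·0.25) = 1 + j50 → |·| ≈ 50.01, ∠ ≈ 88.85°
pole (1 + j200·0.025) = 1 + j5 → |·| ≈ 5.099, ∠ ≈ 78.69°
pole (1 + j200·0.005) = 1 + j1 → |·| ≈ 1.4142, ∠ ≈ 45.00°
|T| = 0.0025 · 50.01 / (5.099 · 1.4142) ≈ 0.017338

0.0173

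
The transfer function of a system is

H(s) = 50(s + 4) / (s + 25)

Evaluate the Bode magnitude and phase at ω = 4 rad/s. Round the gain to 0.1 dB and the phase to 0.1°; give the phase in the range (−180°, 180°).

21.0 dB, 35.9°

At s = jω = j4:
zero (s+4): 4 + j4 → |·| = √(4²+4²) = √32 ≈ 5.6569, ∠ = arctan(4/4) ≈ 45.00°
pole (s+25): 25 + j4 → |·| = √(25²+4²) = √641 ≈ 25.318, ∠ = arctan(4/25) ≈ 9.09°
|H| = 50 · 5.6569 / 25.318 ≈ 11.172
Gain = 20 log₁₀(11.172) ≈ 20.96 dB
∠H = 45.00° − 9.09° = 35.91°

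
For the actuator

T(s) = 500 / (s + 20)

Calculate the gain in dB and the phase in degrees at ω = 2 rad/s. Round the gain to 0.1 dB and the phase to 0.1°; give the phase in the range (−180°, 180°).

27.9 dB, -5.7°

At s = jω = j2:
pole (s+20): 20 + j2 → |·| = √(20²+2²) = √404 ≈ 20.1, ∠ = arctan(2/20) ≈ 5.71°
|T| = 500 / 20.1 ≈ 24.876
Gain = 20 log₁₀(24.876) ≈ 27.92 dB
∠T = 0.00° − 5.71° = -5.71°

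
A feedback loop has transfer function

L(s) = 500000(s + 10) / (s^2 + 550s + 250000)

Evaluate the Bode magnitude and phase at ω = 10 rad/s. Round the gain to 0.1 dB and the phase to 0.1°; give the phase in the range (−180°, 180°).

29.0 dB, 43.7°

At s = jω = j10:
zero (s+10): 10 + j10 → |·| = √(10²+10²) = √200 ≈ 14.142, ∠ = arctan(10/10) ≈ 45.00°
quadratic: (j10)² + 550·j10 + 250000 = 249900 + j5500 → |·| ≈ 2.4996e+05, ∠ ≈ 1.26°
|L| = 500000 · 14.142 / 2.4996e+05 ≈ 28.289
Gain = 20 log₁₀(28.289) ≈ 29.03 dB
∠L = 45.00° − 1.26° = 43.74°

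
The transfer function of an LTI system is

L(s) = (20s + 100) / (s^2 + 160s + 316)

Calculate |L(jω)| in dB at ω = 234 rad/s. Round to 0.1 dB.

Substitute s = j234:
Numerator: 20(j234) + 100 = 100 + j4680
Denominator: (j234)^2 + 160(j234) + 316 = -54440 + j37440
|N| = √(100² + 4680²) ≈ 4681.1, ∠N ≈ 88.78°
|D| = √(54440² + 37440²) ≈ 66072, ∠D ≈ 145.48°
|L| = 4681.1 / 66072 ≈ 0.070848
Gain = 20 log₁₀(0.070848) ≈ -22.99 dB

-23.0 dB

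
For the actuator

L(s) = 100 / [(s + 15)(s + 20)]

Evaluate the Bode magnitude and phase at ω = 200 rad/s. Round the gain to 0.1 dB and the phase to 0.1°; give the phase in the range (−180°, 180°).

At s = jω = j200:
pole (s+15): 15 + j200 → |·| = √(15²+200²) = √40225 ≈ 200.56, ∠ = arctan(200/15) ≈ 85.71°
pole (s+20): 20 + j200 → |·| = √(20²+200²) = √40400 ≈ 201, ∠ = arctan(200/20) ≈ 84.29°
|L| = 100 / 40313 ≈ 0.0024806
Gain = 20 log₁₀(0.0024806) ≈ -52.11 dB
∠L = 0.00° − 170.00° = -170.00°

-52.1 dB, -170.0°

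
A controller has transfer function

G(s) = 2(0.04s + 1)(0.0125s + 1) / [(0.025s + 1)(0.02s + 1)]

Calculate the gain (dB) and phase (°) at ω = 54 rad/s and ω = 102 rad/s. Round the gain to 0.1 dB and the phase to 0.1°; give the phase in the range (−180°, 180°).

At ω = 54 rad/s:
zero (1 + j54·0.04) = 1 + j2.16 → |·| ≈ 2.3803, ∠ ≈ 65.16°
zero (1 + j54·0.0125) = 1 + j0.675 → |·| ≈ 1.2065, ∠ ≈ 34.02°
pole (1 + j54·0.025) = 1 + j1.35 → |·| ≈ 1.68, ∠ ≈ 53.47°
pole (1 + j54·0.02) = 1 + j1.08 → |·| ≈ 1.4719, ∠ ≈ 47.20°
|G| = 2 · 2.3803 · 1.2065 / (1.68 · 1.4719) ≈ 2.3227
Gain = 20 log₁₀(2.3227) ≈ 7.32 dB
∠G = (65.16° + 34.02°) − (53.47° + 47.20°) = -1.49°

At ω = 102 rad/s:
zero (1 + j102·0.04) = 1 + j4.08 → |·| ≈ 4.2008, ∠ ≈ 76.23°
zero (1 + j102·0.0125) = 1 + j1.275 → |·| ≈ 1.6204, ∠ ≈ 51.89°
pole (1 + j102·0.025) = 1 + j2.55 → |·| ≈ 2.7391, ∠ ≈ 68.59°
pole (1 + j102·0.02) = 1 + j2.04 → |·| ≈ 2.2719, ∠ ≈ 63.89°
|G| = 2 · 4.2008 · 1.6204 / (2.7391 · 2.2719) ≈ 2.1877
Gain = 20 log₁₀(2.1877) ≈ 6.80 dB
∠G = (76.23° + 51.89°) − (68.59° + 63.89°) = -4.36°

ω = 54: 7.3 dB, -1.5°; ω = 102: 6.8 dB, -4.4°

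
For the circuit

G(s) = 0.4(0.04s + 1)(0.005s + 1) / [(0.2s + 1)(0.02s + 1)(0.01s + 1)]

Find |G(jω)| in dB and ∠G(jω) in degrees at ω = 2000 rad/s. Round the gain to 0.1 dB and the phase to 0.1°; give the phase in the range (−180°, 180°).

-60.0 dB, -92.0°

At ω = 2000 rad/s:
zero (1 + j2000·0.04) = 1 + j80 → |·| ≈ 80.006, ∠ ≈ 89.28°
zero (1 + j2000·0.005) = 1 + j10 → |·| ≈ 10.05, ∠ ≈ 84.29°
pole (1 + j2000·0.2) = 1 + j400 → |·| ≈ 400, ∠ ≈ 89.86°
pole (1 + j2000·0.02) = 1 + j40 → |·| ≈ 40.012, ∠ ≈ 88.57°
pole (1 + j2000·0.01) = 1 + j20 → |·| ≈ 20.025, ∠ ≈ 87.14°
|G| = 0.4 · 80.006 · 10.05 / (400 · 40.012 · 20.025) ≈ 0.0010035
Gain = 20 log₁₀(0.0010035) ≈ -59.97 dB
∠G = (89.28° + 84.29°) − (89.86° + 88.57° + 87.14°) = -92.00°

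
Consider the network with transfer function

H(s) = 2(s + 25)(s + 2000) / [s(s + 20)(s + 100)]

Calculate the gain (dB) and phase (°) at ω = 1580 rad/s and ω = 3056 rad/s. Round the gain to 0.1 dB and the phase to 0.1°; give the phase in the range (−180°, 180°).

At s = jω = j1580:
zero (s+25): 25 + j1580 → |·| = √(25²+1580²) = √2497025 ≈ 1580.2, ∠ = arctan(1580/25) ≈ 89.09°
zero (s+2000): 2000 + j1580 → |·| = √(2000²+1580²) = √6496400 ≈ 2548.8, ∠ = arctan(1580/2000) ≈ 38.31°
pole (s+20): 20 + j1580 → |·| = √(20²+1580²) = √2496800 ≈ 1580.1, ∠ = arctan(1580/20) ≈ 89.27°
pole (s+100): 100 + j1580 → |·| = √(100²+1580²) = √2506400 ≈ 1583.2, ∠ = arctan(1580/100) ≈ 86.38°
pole at origin: |s| = 1580, ∠ = 90.00° (in denominator)
|H| = 2 · 4.0276e+06 / 3.9526e+09 ≈ 0.0020379
Gain = 20 log₁₀(0.0020379) ≈ -53.82 dB
∠H = 127.40° − 265.65° = -138.25°

At s = jω = j3056:
zero (s+25): 25 + j3056 → |·| = √(25²+3056²) = √9339761 ≈ 3056.1, ∠ = arctan(3056/25) ≈ 89.53°
zero (s+2000): 2000 + j3056 → |·| = √(2000²+3056²) = √13339136 ≈ 3652.3, ∠ = arctan(3056/2000) ≈ 56.80°
pole (s+20): 20 + j3056 → |·| = √(20²+3056²) = √9339536 ≈ 3056.1, ∠ = arctan(3056/20) ≈ 89.63°
pole (s+100): 100 + j3056 → |·| = √(100²+3056²) = √9349136 ≈ 3057.6, ∠ = arctan(3056/100) ≈ 88.13°
pole at origin: |s| = 3056, ∠ = 90.00° (in denominator)
|H| = 2 · 1.1162e+07 / 2.8556e+10 ≈ 0.00078176
Gain = 20 log₁₀(0.00078176) ≈ -62.14 dB
∠H = 146.33° − 267.76° = -121.43°

ω = 1580: -53.8 dB, -138.3°; ω = 3056: -62.1 dB, -121.4°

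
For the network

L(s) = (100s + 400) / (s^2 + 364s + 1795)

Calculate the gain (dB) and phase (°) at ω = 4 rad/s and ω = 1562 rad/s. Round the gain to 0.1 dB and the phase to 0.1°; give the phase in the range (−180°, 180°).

ω = 4: -12.2 dB, 5.7°; ω = 1562: -24.1 dB, -77.0°

Substitute s = j4:
Numerator: 100(j4) + 400 = 400 + j400
Denominator: (j4)^2 + 364(j4) + 1795 = 1779 + j1456
|N| = √(400² + 400²) ≈ 565.69, ∠N ≈ 45.00°
|D| = √(1779² + 1456²) ≈ 2298.9, ∠D ≈ 39.30°
|L| = 565.69 / 2298.9 ≈ 0.24607
Gain = 20 log₁₀(0.24607) ≈ -12.18 dB
∠L = 45.00° − 39.30° = 5.70°

Substitute s = j1562:
Numerator: 100(j1562) + 400 = 400 + j156200
Denominator: (j1562)^2 + 364(j1562) + 1795 = -2438049 + j568568
|N| = √(400² + 156200²) ≈ 1.562e+05, ∠N ≈ 89.85°
|D| = √(2438049² + 568568²) ≈ 2.5035e+06, ∠D ≈ 166.87°
|L| = 1.562e+05 / 2.5035e+06 ≈ 0.062393
Gain = 20 log₁₀(0.062393) ≈ -24.10 dB
∠L = 89.85° − 166.87° = -77.02°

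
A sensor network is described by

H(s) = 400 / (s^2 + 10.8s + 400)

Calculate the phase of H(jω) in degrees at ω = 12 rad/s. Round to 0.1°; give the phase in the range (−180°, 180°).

-26.9°

At s = jω = j12:
quadratic: (j12)² + 10.8·j12 + 400 = 256 + j129.6 → |·| ≈ 286.94, ∠ ≈ 26.85°
∠H = 0.00° − 26.85° = -26.85°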